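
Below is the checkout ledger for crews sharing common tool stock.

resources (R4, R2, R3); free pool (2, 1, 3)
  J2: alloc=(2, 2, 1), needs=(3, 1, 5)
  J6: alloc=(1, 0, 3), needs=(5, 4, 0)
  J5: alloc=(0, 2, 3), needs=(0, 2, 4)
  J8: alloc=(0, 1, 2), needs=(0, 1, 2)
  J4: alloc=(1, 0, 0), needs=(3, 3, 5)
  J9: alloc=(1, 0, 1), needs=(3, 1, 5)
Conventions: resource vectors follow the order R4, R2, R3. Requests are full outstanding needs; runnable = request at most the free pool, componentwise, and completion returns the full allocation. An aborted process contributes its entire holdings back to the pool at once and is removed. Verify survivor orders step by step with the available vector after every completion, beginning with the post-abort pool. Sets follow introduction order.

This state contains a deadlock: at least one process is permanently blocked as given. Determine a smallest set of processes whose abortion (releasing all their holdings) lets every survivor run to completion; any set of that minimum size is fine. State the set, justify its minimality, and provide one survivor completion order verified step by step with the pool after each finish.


The answer: abort J6.
Key observation: no ordering could ever have run J2 before the abort of J6; with (1, 0, 3) back in the pool it fits at step 1.
Why nothing smaller works: aborting no one leaves the state deadlocked as given.
Survivors finish in the order: J2, J5, J4, J8, J9. Walking it through (pool after the aborts first):
  pool = (3, 1, 6)
  J2: need (3, 1, 5) fits (3, 1, 6); releases (2, 2, 1), pool now (5, 3, 7)
  J5: need (0, 2, 4) fits (5, 3, 7); releases (0, 2, 3), pool now (5, 5, 10)
  J4: need (3, 3, 5) fits (5, 5, 10); releases (1, 0, 0), pool now (6, 5, 10)
  J8: need (0, 1, 2) fits (6, 5, 10); releases (0, 1, 2), pool now (6, 6, 12)
  J9: need (3, 1, 5) fits (6, 6, 12); releases (1, 0, 1), pool now (7, 6, 13)


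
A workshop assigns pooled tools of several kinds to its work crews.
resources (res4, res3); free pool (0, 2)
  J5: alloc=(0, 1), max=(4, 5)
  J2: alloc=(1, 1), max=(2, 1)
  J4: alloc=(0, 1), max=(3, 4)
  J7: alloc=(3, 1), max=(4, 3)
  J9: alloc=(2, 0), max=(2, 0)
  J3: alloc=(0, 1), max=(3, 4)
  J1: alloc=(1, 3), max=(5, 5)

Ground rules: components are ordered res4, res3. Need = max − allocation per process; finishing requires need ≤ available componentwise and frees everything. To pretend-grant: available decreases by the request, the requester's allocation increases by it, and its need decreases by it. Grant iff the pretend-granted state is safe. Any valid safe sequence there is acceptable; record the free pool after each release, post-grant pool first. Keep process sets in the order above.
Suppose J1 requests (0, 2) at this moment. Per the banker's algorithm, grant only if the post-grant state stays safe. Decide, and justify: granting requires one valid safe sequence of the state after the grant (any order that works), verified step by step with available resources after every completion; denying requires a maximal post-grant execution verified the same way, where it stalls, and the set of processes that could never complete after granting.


DENY. Granting would leave the state unsafe.
Key observation: after J9, J2 the pool peaks at (3, 1), and each blocked process is short somewhere: J5 on res4, res3; J4 on res3; J7 on res3; J3 on res3; J1 on res4.
After a pretend grant, a maximal execution: J9, J2 — then nothing else fits. Check, step by step:
  pool = (0, 0)
  J9: need (0, 0) fits (0, 0); releases (2, 0), pool now (2, 0)
  J2: need (1, 0) fits (2, 0); releases (1, 1), pool now (3, 1)
  J5 cannot run: need (4, 4) vs free (3, 1) (insufficient res4 and res3)
  J4 cannot run: need (3, 3) vs free (3, 1) (insufficient res3)
  J7 cannot run: need (1, 2) vs free (3, 1) (insufficient res3)
  J3 cannot run: need (3, 3) vs free (3, 1) (insufficient res3)
  J1 cannot run: need (4, 0) vs free (3, 1) (insufficient res4)
Processes that could never finish after the grant: J5, J4, J7, J3 and J1.


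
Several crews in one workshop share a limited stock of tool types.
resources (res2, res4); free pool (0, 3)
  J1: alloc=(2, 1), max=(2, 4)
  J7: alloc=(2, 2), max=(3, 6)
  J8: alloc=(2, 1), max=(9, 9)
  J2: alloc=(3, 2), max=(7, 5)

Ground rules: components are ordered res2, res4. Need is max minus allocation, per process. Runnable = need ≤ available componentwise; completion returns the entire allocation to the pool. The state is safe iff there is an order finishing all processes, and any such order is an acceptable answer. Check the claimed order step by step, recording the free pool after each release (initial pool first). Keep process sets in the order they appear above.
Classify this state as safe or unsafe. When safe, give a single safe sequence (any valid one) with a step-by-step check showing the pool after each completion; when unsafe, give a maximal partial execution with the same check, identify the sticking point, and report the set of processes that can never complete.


SAFE — a valid safe sequence is J1, J7, J2, J8.
Key observation: J1 marks the first exact bind of the order: its need (0, 3) fits the free (0, 3) with zero slack on a requested resource.
Check, step by step:
  pool = (0, 3)
  J1: need (0, 3) fits (0, 3); releases (2, 1), pool now (2, 4)
  J7: need (1, 4) fits (2, 4); releases (2, 2), pool now (4, 6)
  J2: need (4, 3) fits (4, 6); releases (3, 2), pool now (7, 8)
  J8: need (7, 8) fits (7, 8); releases (2, 1), pool now (9, 9)


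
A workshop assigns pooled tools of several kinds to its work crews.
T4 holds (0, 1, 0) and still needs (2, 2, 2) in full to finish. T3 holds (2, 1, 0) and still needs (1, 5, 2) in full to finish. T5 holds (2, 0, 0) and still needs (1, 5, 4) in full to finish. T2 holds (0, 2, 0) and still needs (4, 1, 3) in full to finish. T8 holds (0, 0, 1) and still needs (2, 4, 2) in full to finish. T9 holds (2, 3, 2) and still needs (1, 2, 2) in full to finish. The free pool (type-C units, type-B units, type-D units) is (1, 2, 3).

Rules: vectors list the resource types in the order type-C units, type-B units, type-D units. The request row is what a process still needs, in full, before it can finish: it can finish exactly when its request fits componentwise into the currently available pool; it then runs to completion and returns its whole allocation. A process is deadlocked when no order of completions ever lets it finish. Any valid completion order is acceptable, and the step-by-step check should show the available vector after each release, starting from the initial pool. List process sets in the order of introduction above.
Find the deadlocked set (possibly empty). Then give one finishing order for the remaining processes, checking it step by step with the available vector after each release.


The deadlocked set is empty.
Key observation: there is always a runnable process — T9 first — so the state unwinds completely.
The rest can finish in the order T9, T8, T3, T2, T4, T5. Verifying each step:
  pool = (1, 2, 3)
  run T9 (needs (1, 2, 2), free (1, 2, 3)); after release of (2, 3, 2) the pool is (3, 5, 5)
  run T8 (needs (2, 4, 2), free (3, 5, 5)); after release of (0, 0, 1) the pool is (3, 5, 6)
  run T3 (needs (1, 5, 2), free (3, 5, 6)); after release of (2, 1, 0) the pool is (5, 6, 6)
  run T2 (needs (4, 1, 3), free (5, 6, 6)); after release of (0, 2, 0) the pool is (5, 8, 6)
  run T4 (needs (2, 2, 2), free (5, 8, 6)); after release of (0, 1, 0) the pool is (5, 9, 6)
  run T5 (needs (1, 5, 4), free (5, 9, 6)); after release of (2, 0, 0) the pool is (7, 9, 6)


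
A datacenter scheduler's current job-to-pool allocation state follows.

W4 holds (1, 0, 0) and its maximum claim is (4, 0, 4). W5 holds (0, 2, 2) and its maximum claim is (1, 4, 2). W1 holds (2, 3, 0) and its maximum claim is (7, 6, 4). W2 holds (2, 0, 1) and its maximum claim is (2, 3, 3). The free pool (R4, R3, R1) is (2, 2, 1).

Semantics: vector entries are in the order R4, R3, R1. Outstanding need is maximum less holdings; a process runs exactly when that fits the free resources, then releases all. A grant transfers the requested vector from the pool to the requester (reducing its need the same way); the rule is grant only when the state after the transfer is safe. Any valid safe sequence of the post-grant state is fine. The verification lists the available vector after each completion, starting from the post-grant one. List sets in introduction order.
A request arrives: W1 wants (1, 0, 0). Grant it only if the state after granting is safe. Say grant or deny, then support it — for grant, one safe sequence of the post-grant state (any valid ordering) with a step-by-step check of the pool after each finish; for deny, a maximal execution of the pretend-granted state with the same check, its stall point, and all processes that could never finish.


GRANT. The post-grant state is safe; one safe sequence: W5, W2, W4, W1.
Key observation: post-grant, (1, 2, 1) remains, and an order beginning with W5 completes everyone.
Verifying the post-grant state step by step:
  pool = (1, 2, 1)
  W5 needs (1, 2, 0) <= (1, 2, 1) -> finishes; pool += (0, 2, 2) = (1, 4, 3)
  W2 needs (0, 3, 2) <= (1, 4, 3) -> finishes; pool += (2, 0, 1) = (3, 4, 4)
  W4 needs (3, 0, 4) <= (3, 4, 4) -> finishes; pool += (1, 0, 0) = (4, 4, 4)
  W1 needs (4, 3, 4) <= (4, 4, 4) -> finishes; pool += (3, 3, 0) = (7, 7, 4)


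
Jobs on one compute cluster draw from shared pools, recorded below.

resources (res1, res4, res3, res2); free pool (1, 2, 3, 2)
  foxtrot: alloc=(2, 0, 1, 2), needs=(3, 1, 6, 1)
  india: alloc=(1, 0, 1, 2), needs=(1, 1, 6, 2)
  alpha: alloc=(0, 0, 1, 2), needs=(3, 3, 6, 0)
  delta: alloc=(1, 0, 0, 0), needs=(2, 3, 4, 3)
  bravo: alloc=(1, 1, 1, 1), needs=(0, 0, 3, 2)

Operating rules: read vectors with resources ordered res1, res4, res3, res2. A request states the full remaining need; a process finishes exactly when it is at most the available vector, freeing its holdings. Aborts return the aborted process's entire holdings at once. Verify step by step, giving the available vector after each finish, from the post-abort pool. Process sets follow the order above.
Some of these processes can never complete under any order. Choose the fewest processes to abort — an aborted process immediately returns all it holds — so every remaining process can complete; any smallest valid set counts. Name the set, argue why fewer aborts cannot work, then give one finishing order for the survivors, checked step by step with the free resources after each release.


Abort foxtrot and india.
Key observation: alpha could never have finished before the abort; with (3, 0, 2, 4) returned by foxtrot and india, it fits at step 3.
Why nothing smaller works — every single abort fails: foxtrot alone leaves india blocked (short on res3); india alone leaves foxtrot blocked (short on res3); alpha alone leaves foxtrot blocked (short on res3); delta alone leaves foxtrot blocked (short on res3); bravo alone leaves foxtrot blocked (short on res3).
One survivor order: bravo, delta, alpha. Check, step by step (post-abort pool first):
  pool = (4, 2, 5, 6)
  bravo needs (0, 0, 3, 2) <= (4, 2, 5, 6) -> finishes; pool += (1, 1, 1, 1) = (5, 3, 6, 7)
  delta needs (2, 3, 4, 3) <= (5, 3, 6, 7) -> finishes; pool += (1, 0, 0, 0) = (6, 3, 6, 7)
  alpha needs (3, 3, 6, 0) <= (6, 3, 6, 7) -> finishes; pool += (0, 0, 1, 2) = (6, 3, 7, 9)


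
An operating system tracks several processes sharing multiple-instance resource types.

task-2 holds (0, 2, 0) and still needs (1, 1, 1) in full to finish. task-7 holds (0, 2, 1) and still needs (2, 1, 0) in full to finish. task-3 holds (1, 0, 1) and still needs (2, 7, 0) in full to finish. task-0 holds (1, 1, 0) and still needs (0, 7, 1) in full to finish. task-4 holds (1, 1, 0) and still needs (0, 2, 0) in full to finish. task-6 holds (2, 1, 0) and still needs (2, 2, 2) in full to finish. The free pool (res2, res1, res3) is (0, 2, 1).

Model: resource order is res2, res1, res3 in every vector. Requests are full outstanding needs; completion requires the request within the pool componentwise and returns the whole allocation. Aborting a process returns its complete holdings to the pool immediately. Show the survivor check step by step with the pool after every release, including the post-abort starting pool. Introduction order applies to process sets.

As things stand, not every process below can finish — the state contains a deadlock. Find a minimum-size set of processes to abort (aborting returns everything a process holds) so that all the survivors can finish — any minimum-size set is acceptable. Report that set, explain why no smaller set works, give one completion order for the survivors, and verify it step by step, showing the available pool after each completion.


Minimum abort set: task-7.
Key observation: task-0 was stuck for good until task-7 gave back (0, 2, 1); in the order shown it finishes at step 3.
No smaller set exists: with zero aborts the deadlock remains.
One survivor order: task-4, task-2, task-0, task-6, task-3. Verifying each step (post-abort pool first):
  pool = (0, 4, 2)
  run task-4 (needs (0, 2, 0), free (0, 4, 2)); after release of (1, 1, 0) the pool is (1, 5, 2)
  run task-2 (needs (1, 1, 1), free (1, 5, 2)); after release of (0, 2, 0) the pool is (1, 7, 2)
  run task-0 (needs (0, 7, 1), free (1, 7, 2)); after release of (1, 1, 0) the pool is (2, 8, 2)
  run task-6 (needs (2, 2, 2), free (2, 8, 2)); after release of (2, 1, 0) the pool is (4, 9, 2)
  run task-3 (needs (2, 7, 0), free (4, 9, 2)); after release of (1, 0, 1) the pool is (5, 9, 3)


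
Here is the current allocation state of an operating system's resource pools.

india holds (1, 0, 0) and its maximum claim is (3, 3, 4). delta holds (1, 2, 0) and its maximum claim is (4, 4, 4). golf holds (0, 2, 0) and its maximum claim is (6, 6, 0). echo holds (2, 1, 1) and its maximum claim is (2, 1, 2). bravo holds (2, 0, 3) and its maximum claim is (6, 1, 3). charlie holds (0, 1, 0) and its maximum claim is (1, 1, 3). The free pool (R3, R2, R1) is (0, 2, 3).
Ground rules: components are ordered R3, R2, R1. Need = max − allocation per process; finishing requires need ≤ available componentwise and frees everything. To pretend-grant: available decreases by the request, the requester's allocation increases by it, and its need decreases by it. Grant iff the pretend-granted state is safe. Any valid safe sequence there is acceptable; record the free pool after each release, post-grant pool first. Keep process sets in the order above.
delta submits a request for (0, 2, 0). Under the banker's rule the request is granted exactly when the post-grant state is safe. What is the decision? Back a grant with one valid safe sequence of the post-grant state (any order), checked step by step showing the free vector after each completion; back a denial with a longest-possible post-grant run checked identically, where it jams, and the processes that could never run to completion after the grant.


DENY — the pretend-granted state is unsafe.
Key observation: after echo, charlie the pool peaks at (2, 2, 4), and each blocked process is short somewhere: india on R2; delta on R3; golf on R3, R2; bravo on R3.
On the post-grant state, echo, charlie is a maximal run — nothing extends it. Check, step by step:
  pool = (0, 0, 3)
  echo: need (0, 0, 1) fits (0, 0, 3); releases (2, 1, 1), pool now (2, 1, 4)
  charlie: need (1, 0, 3) fits (2, 1, 4); releases (0, 1, 0), pool now (2, 2, 4)
  india cannot run: need (2, 3, 4) vs free (2, 2, 4) (insufficient R2)
  delta cannot run: need (3, 0, 4) vs free (2, 2, 4) (insufficient R3)
  golf cannot run: need (6, 4, 0) vs free (2, 2, 4) (insufficient R3 and R2)
  bravo cannot run: need (4, 1, 0) vs free (2, 2, 4) (insufficient R3)
Had the request been granted, india, delta, golf and bravo could never finish.


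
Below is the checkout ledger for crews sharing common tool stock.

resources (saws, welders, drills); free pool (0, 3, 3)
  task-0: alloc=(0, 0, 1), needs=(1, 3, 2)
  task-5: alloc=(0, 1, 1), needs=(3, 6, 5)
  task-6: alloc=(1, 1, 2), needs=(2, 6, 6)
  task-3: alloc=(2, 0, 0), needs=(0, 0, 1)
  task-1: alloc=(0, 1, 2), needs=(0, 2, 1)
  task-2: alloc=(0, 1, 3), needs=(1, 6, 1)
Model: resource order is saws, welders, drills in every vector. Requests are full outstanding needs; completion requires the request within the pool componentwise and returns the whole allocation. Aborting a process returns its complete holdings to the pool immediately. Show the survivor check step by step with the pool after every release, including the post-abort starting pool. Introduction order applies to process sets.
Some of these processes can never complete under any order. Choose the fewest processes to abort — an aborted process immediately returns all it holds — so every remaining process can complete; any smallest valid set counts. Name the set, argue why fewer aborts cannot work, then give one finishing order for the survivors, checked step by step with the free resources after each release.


The answer: abort task-5 and task-2.
Key observation: task-6 had no path to completion before; after the abort of task-5 and task-2 ((0, 2, 4) returned), step 4 is where it fits.
No one abort is enough; case by case: task-0 alone leaves task-5 blocked (short on saws and welders); task-5 alone leaves task-6 blocked (short on welders); task-6 alone leaves task-5 blocked (short on welders); task-3 alone leaves task-5 blocked (short on saws and welders); task-1 alone leaves task-5 blocked (short on saws and welders); task-2 alone leaves task-5 blocked (short on saws and welders).
Survivors finish in the order: task-3, task-1, task-0, task-6. Check, step by step (pool after the aborts first):
  pool = (0, 5, 7)
  task-3 needs (0, 0, 1) <= (0, 5, 7) -> finishes; pool += (2, 0, 0) = (2, 5, 7)
  task-1 needs (0, 2, 1) <= (2, 5, 7) -> finishes; pool += (0, 1, 2) = (2, 6, 9)
  task-0 needs (1, 3, 2) <= (2, 6, 9) -> finishes; pool += (0, 0, 1) = (2, 6, 10)
  task-6 needs (2, 6, 6) <= (2, 6, 10) -> finishes; pool += (1, 1, 2) = (3, 7, 12)


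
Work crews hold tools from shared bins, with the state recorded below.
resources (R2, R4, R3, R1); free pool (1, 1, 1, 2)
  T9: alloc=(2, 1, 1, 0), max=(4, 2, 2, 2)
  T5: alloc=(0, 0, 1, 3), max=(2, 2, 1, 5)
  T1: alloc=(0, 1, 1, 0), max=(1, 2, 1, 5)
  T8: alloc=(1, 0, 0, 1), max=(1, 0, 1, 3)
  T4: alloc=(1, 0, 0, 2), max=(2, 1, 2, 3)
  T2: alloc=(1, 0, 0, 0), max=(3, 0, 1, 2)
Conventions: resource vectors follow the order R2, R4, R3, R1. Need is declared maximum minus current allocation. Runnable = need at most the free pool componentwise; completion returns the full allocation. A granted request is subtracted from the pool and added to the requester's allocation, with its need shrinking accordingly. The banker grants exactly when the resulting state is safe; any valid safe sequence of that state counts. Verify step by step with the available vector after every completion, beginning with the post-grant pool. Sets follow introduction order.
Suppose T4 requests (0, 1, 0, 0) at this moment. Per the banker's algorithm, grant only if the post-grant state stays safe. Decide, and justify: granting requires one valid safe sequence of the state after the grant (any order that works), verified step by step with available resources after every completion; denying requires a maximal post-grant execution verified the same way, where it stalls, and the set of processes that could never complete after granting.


DENY. Granting would leave the state unsafe.
Key observation: after T8, T2 the pool peaks at (3, 0, 1, 3), and each blocked process is short somewhere: T9 on R4; T5 on R4; T1 on R4, R1; T4 on R3.
On the post-grant state, T8, T2 is a maximal run — nothing extends it. Check, step by step:
  pool = (1, 0, 1, 2)
  T8 needs (0, 0, 1, 2) <= (1, 0, 1, 2) -> finishes; pool += (1, 0, 0, 1) = (2, 0, 1, 3)
  T2 needs (2, 0, 1, 2) <= (2, 0, 1, 3) -> finishes; pool += (1, 0, 0, 0) = (3, 0, 1, 3)
  T9 cannot run: need (2, 1, 1, 2) vs free (3, 0, 1, 3) (insufficient R4)
  T5 cannot run: need (2, 2, 0, 2) vs free (3, 0, 1, 3) (insufficient R4)
  T1 cannot run: need (1, 1, 0, 5) vs free (3, 0, 1, 3) (insufficient R4 and R1)
  T4 cannot run: need (1, 0, 2, 1) vs free (3, 0, 1, 3) (insufficient R3)
Processes that could never finish after the grant: T9, T5, T1 and T4.


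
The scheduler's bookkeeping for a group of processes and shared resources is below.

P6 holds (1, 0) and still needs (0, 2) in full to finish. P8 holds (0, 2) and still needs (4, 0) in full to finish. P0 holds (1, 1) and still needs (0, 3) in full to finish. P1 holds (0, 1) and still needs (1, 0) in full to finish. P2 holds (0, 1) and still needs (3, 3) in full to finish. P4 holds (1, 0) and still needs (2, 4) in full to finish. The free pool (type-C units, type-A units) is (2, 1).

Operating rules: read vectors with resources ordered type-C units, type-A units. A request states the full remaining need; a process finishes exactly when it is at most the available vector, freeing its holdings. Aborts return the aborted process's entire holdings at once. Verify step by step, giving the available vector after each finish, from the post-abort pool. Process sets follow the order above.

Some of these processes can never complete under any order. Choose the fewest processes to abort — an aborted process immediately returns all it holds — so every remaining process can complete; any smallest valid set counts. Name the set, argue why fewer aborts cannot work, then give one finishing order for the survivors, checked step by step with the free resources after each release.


Minimum abort set: P2.
Key observation: the deadlocked P0 becomes finishable only because P2 released (0, 1); it completes at step 2 below.
No smaller set exists: with zero aborts the deadlock remains.
One survivor order: P1, P0, P4, P8, P6. Step-by-step check (post-abort pool first):
  pool = (2, 2)
  P1 needs (1, 0) <= (2, 2) -> finishes; pool += (0, 1) = (2, 3)
  P0 needs (0, 3) <= (2, 3) -> finishes; pool += (1, 1) = (3, 4)
  P4 needs (2, 4) <= (3, 4) -> finishes; pool += (1, 0) = (4, 4)
  P8 needs (4, 0) <= (4, 4) -> finishes; pool += (0, 2) = (4, 6)
  P6 needs (0, 2) <= (4, 6) -> finishes; pool += (1, 0) = (5, 6)


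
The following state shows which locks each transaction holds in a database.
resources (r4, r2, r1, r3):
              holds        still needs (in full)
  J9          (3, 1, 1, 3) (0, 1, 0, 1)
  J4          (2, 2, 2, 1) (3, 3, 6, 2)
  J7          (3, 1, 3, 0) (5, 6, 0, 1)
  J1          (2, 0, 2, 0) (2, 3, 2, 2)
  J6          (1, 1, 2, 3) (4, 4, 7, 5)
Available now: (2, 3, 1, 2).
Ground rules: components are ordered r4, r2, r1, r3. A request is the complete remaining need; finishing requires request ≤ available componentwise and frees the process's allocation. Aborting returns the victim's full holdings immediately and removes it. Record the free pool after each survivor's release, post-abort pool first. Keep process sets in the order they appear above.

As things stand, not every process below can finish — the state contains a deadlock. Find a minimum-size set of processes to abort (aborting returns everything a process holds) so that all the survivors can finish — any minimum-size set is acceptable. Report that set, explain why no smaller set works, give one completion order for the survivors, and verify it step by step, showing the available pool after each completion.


Abort J7.
Key observation: J6 was stuck for good until J7 gave back (3, 1, 3, 0); in the order shown it finishes at step 3.
No smaller set exists: with zero aborts the deadlock remains.
One survivor order: J1, J9, J6, J4. Walking it through (post-abort pool first):
  pool = (5, 4, 4, 2)
  J1: need (2, 3, 2, 2) fits (5, 4, 4, 2); releases (2, 0, 2, 0), pool now (7, 4, 6, 2)
  J9: need (0, 1, 0, 1) fits (7, 4, 6, 2); releases (3, 1, 1, 3), pool now (10, 5, 7, 5)
  J6: need (4, 4, 7, 5) fits (10, 5, 7, 5); releases (1, 1, 2, 3), pool now (11, 6, 9, 8)
  J4: need (3, 3, 6, 2) fits (11, 6, 9, 8); releases (2, 2, 2, 1), pool now (13, 8, 11, 9)


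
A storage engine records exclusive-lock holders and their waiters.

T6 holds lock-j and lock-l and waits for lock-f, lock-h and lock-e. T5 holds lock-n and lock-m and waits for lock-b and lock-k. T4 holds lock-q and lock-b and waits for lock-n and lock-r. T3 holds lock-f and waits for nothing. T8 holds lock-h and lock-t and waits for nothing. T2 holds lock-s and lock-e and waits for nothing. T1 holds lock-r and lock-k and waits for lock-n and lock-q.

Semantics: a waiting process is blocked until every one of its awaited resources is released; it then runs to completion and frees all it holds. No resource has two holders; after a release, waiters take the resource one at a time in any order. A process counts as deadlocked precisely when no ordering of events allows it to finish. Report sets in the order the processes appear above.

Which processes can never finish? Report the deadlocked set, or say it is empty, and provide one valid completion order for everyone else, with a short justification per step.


Deadlocked set: T5, T4 and T1.
Key observation: the cycle T5 -> T4 -> T5 can never break — each member waits on the next; T1 is caught in further circular waits.
A valid finishing order for the others: T3, T8, T2, T6.
Walking it through:
  run T3 (it waits on nothing); releases lock-f
  run T8 (it waits on nothing); releases lock-h and lock-t
  run T2 (it waits on nothing); releases lock-s and lock-e
  T6 waits on lock-f, lock-h and lock-e — all released -> runs and releases lock-j and lock-l


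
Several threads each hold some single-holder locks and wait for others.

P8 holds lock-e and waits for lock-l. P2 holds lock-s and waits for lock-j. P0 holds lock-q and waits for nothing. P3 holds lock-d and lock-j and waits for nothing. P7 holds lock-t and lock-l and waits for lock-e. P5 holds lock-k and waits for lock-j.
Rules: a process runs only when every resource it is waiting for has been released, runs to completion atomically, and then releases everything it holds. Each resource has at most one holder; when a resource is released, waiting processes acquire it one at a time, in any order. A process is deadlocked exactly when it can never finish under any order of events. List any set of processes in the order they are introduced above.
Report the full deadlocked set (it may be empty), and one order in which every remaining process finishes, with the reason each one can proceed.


Deadlocked set: P8 and P7.
Key observation: the knot is the closed ring of waits P8 -> P7 -> P8; no other process is dragged down with it.
The rest can finish in the order P3, P0, P2, P5.
Walking it through:
  P3 waits on nothing -> runs at once and releases lock-d and lock-j
  P0 waits on nothing -> runs at once and releases lock-q
  run P2 (all its waits — lock-j — are resolved); releases lock-s
  run P5 (all its waits — lock-j — are resolved); releases lock-k


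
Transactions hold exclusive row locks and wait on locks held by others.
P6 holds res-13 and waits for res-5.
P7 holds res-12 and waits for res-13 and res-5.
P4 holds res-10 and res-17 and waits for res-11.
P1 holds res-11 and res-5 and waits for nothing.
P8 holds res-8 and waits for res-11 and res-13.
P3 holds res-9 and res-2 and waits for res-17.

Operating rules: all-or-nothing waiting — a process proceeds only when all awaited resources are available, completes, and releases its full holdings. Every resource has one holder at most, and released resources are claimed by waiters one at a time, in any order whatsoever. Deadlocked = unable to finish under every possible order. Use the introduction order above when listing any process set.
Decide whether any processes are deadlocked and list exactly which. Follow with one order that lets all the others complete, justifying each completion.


Nothing here is deadlocked.
Key observation: there is no circular wait here — follow any chain and it reaches a process that is free to run now.
The rest can finish in the order P1, P6, P7, P4, P3, P8.
Step-by-step check:
  P1 waits on nothing -> runs at once and releases res-11 and res-5
  P6: everything it awaited (res-5) is free; runs, freeing res-13
  P7: everything it awaited (res-13 and res-5) is free; runs, freeing res-12
  P4: everything it awaited (res-11) is free; runs, freeing res-10 and res-17
  P3: everything it awaited (res-17) is free; runs, freeing res-9 and res-2
  P8: everything it awaited (res-11 and res-13) is free; runs, freeing res-8


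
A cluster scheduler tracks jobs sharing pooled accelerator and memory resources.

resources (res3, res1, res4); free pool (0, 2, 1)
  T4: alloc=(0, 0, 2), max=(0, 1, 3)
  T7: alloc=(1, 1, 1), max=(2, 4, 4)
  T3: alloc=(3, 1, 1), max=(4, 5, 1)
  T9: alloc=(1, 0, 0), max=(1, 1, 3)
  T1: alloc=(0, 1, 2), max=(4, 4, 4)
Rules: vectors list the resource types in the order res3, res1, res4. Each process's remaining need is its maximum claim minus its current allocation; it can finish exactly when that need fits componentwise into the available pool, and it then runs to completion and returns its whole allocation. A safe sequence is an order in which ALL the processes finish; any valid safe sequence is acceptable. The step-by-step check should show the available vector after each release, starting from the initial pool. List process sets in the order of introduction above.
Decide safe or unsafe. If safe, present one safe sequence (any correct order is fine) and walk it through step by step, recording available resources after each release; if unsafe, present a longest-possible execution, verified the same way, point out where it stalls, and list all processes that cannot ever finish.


The state is UNSAFE.
Key observation: once T4, T9 finish, the pool peaks at (1, 2, 3) — and every remaining process still needs more res1 than that.
The run T4, T9 cannot be extended any further. Verifying each step:
  pool = (0, 2, 1)
  T4 needs (0, 1, 1) <= (0, 2, 1) -> finishes; pool += (0, 0, 2) = (0, 2, 3)
  T9 needs (0, 1, 3) <= (0, 2, 3) -> finishes; pool += (1, 0, 0) = (1, 2, 3)
  T7 cannot run: need (1, 3, 3) vs free (1, 2, 3) (insufficient res1)
  T3 cannot run: need (1, 4, 0) vs free (1, 2, 3) (insufficient res1)
  T1 cannot run: need (4, 3, 2) vs free (1, 2, 3) (insufficient res3 and res1)
Permanently blocked: T7, T3 and T1.


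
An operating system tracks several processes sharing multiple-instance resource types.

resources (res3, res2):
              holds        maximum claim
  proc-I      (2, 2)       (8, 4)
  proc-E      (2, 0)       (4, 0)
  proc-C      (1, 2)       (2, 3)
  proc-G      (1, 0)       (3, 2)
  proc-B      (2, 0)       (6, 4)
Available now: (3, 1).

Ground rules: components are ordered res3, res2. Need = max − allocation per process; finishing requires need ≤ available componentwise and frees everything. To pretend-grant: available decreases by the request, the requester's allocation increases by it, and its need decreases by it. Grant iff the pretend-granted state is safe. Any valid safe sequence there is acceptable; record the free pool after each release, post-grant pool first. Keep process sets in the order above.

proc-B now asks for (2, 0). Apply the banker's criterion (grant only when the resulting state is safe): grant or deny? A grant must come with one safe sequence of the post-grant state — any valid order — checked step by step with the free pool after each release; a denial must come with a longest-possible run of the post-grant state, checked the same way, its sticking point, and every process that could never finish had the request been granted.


DENY: after the grant no complete ordering would exist.
Key observation: after proc-C, proc-E, proc-G the pool peaks at (5, 3), and each blocked process is short somewhere: proc-I on res3; proc-B on res2.
Pretend the grant happened; the run proc-C, proc-E, proc-G goes as far as possible. Step-by-step check:
  pool = (1, 1)
  proc-C: need (1, 1) fits (1, 1); releases (1, 2), pool now (2, 3)
  proc-E: need (2, 0) fits (2, 3); releases (2, 0), pool now (4, 3)
  proc-G: need (2, 2) fits (4, 3); releases (1, 0), pool now (5, 3)
  blocked: proc-I wants (6, 2), pool (5, 3) — not enough res3
  blocked: proc-B wants (2, 4), pool (5, 3) — not enough res2
Had the request been granted, proc-I and proc-B could never finish.


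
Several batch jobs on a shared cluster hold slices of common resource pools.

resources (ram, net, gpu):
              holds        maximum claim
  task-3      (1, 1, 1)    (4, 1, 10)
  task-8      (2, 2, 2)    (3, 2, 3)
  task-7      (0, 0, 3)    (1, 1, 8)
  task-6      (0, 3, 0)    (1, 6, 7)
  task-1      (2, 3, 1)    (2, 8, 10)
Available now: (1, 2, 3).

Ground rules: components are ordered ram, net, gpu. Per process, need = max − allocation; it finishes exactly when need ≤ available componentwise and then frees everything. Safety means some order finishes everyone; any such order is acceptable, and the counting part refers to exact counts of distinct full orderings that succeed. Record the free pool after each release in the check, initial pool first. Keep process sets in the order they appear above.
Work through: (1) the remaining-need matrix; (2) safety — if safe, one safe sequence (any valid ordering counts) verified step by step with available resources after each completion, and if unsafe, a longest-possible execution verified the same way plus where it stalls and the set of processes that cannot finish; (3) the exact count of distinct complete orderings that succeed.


(1) Need matrix, components ordered ram, net, gpu:
  task-3: (3, 0, 9)
  task-8: (1, 0, 1)
  task-7: (1, 1, 5)
  task-6: (1, 3, 7)
  task-1: (0, 5, 9)
(2) The state is UNSAFE.
Key observation: gpu is the bottleneck — with task-8, task-7, task-6 done the pool holds (3, 7, 8), short of every remaining need.
A maximal execution: task-8, task-7, task-6 — then nothing else fits. Verifying each step:
  pool = (1, 2, 3)
  run task-8 (needs (1, 0, 1), free (1, 2, 3)); after release of (2, 2, 2) the pool is (3, 4, 5)
  run task-7 (needs (1, 1, 5), free (3, 4, 5)); after release of (0, 0, 3) the pool is (3, 4, 8)
  run task-6 (needs (1, 3, 7), free (3, 4, 8)); after release of (0, 3, 0) the pool is (3, 7, 8)
  task-3 still needs (3, 0, 9) but only (3, 7, 8) is free — short on gpu
  task-1 still needs (0, 5, 9) but only (3, 7, 8) is free — short on gpu
Permanently blocked: task-3 and task-1.
(3) Precisely 0 of the possible complete orderings are safe sequences.


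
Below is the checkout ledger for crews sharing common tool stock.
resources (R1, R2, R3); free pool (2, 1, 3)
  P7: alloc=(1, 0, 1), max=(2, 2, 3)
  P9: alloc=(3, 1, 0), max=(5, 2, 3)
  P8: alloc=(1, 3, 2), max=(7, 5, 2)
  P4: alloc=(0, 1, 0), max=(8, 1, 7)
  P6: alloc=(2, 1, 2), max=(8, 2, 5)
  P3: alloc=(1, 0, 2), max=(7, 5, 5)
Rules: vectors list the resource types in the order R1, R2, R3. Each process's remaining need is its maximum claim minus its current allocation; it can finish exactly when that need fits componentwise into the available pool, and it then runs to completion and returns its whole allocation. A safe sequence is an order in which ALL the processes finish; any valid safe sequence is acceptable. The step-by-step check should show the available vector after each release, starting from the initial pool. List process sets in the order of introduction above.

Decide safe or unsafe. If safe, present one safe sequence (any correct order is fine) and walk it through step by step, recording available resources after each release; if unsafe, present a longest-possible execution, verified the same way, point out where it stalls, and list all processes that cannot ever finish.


SAFE. One safe sequence: P9, P7, P8, P3, P6, P4.
Key observation: the first exact fit in this order is P9 — it needs (2, 1, 3) with (2, 1, 3) free, meeting a requested resource to the last unit.
Verifying each step:
  pool = (2, 1, 3)
  P9 needs (2, 1, 3) <= (2, 1, 3) -> finishes; pool += (3, 1, 0) = (5, 2, 3)
  P7 needs (1, 2, 2) <= (5, 2, 3) -> finishes; pool += (1, 0, 1) = (6, 2, 4)
  P8 needs (6, 2, 0) <= (6, 2, 4) -> finishes; pool += (1, 3, 2) = (7, 5, 6)
  P3 needs (6, 5, 3) <= (7, 5, 6) -> finishes; pool += (1, 0, 2) = (8, 5, 8)
  P6 needs (6, 1, 3) <= (8, 5, 8) -> finishes; pool += (2, 1, 2) = (10, 6, 10)
  P4 needs (8, 0, 7) <= (10, 6, 10) -> finishes; pool += (0, 1, 0) = (10, 7, 10)


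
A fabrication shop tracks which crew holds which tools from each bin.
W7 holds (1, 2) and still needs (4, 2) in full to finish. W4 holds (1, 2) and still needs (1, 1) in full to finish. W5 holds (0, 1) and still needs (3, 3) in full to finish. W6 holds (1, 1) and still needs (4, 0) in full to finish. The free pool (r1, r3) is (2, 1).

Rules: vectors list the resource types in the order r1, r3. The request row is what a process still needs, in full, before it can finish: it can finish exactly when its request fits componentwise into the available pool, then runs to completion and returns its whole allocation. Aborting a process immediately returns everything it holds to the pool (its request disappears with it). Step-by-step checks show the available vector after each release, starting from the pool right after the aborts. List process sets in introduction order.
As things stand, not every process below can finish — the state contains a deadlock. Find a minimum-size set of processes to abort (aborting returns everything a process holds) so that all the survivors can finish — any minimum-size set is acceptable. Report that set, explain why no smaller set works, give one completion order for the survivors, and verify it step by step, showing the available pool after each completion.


Abort W7.
Key observation: before aborting W7, W6 was permanently blocked — no order could ever run it; afterwards it completes at step 2.
Why nothing smaller works: aborting no one leaves the state deadlocked as given.
The survivors complete as W4, W6, W5. Check, step by step (starting from the post-abort pool):
  pool = (3, 3)
  run W4 (needs (1, 1), free (3, 3)); after release of (1, 2) the pool is (4, 5)
  run W6 (needs (4, 0), free (4, 5)); after release of (1, 1) the pool is (5, 6)
  run W5 (needs (3, 3), free (5, 6)); after release of (0, 1) the pool is (5, 7)


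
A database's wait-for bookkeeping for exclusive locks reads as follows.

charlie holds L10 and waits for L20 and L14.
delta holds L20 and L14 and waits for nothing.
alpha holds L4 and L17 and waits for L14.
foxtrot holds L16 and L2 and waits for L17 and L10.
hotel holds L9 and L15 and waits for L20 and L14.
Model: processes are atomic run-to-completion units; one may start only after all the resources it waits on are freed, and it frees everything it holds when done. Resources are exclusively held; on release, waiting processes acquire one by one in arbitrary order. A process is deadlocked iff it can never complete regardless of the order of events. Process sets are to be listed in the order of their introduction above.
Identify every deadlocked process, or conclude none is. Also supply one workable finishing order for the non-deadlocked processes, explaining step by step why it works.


The deadlocked set is empty.
Key observation: there is no circular wait here — follow any chain and it reaches a process that is free to run now.
One completion order for the rest: delta, charlie, alpha, hotel, foxtrot.
Step-by-step check:
  run delta (it waits on nothing); releases L20 and L14
  run charlie (all its waits — L20 and L14 — are resolved); releases L10
  run alpha (all its waits — L14 — are resolved); releases L4 and L17
  run hotel (all its waits — L20 and L14 — are resolved); releases L9 and L15
  run foxtrot (all its waits — L17 and L10 — are resolved); releases L16 and L2


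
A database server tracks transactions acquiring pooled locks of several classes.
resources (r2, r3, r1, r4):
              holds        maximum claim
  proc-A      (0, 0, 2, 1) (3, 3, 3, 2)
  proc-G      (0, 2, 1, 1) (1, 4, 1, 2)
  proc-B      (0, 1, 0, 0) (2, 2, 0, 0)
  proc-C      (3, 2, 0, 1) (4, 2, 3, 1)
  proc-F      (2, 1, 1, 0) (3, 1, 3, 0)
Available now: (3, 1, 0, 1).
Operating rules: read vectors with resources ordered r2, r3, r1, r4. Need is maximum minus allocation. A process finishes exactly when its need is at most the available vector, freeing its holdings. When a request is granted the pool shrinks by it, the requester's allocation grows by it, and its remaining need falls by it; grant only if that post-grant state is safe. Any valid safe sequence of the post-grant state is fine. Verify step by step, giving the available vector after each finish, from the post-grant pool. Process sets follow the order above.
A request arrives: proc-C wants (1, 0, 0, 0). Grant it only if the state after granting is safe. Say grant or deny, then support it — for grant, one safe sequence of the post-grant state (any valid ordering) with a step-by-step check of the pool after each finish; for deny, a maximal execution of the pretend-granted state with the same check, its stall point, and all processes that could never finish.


DENY — the pretend-granted state is unsafe.
Key observation: after proc-B, proc-G the pool peaks at (2, 4, 1, 2), and each blocked process is short somewhere: proc-A on r2; proc-C on r1; proc-F on r1.
On the post-grant state, proc-B, proc-G is a maximal run — nothing extends it. Step-by-step check:
  pool = (2, 1, 0, 1)
  proc-B: need (2, 1, 0, 0) fits (2, 1, 0, 1); releases (0, 1, 0, 0), pool now (2, 2, 0, 1)
  proc-G: need (1, 2, 0, 1) fits (2, 2, 0, 1); releases (0, 2, 1, 1), pool now (2, 4, 1, 2)
  proc-A still needs (3, 3, 1, 1) but only (2, 4, 1, 2) is free — short on r2
  proc-C still needs (0, 0, 3, 0) but only (2, 4, 1, 2) is free — short on r1
  proc-F still needs (1, 0, 2, 0) but only (2, 4, 1, 2) is free — short on r1
Had the request been granted, proc-A, proc-C and proc-F could never finish.
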